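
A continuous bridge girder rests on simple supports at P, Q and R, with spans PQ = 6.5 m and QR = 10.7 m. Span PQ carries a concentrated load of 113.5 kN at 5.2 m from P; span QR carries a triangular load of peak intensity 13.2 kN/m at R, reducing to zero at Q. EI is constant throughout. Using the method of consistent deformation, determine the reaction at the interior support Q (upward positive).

R_Q = 137.8 kN

Take M_Q as the redundant. Released structure: two simple spans PQ and QR with a hinge at Q.
Rotations at Q on the released spans (each span's end-slope, ×1/EI):
  span PQ: point load 113.5 at a = 5.2: Pab(L + a)/(6LEI) = 230.2/EI
  span QR: triangular load, peak 13.2: 7w₀L³/(360EI) = 314.4/EI
  relative rotation θ_0 = (230.2 + 314.4)/EI = 544.6/EI
A unit hogging moment at Q produces rotation L₁/(3EI) + L₂/(3EI) = 5.733/EI.
Slope continuity at Q: θ_0 = M_Q·5.733/EI, so M_Q = 544.6/5.733 = 94.99 kN·m (hogging).
Span PQ, ΣM about P with M_Q applied at Q: R_Q^{PQ}·6.5 = 590.2 + 94.99, so R_Q^{PQ} = 105.4 kN and R_P = 113.5 − 105.4 = 8.086 kN.
Span QR, ΣM about R: R_Q^{QR}·10.7 = 251.9 + 94.99, so R_Q^{QR} = 32.42 kN and R_R = 70.62 − 32.42 = 38.2 kN.
R_Q = 105.4 + 32.42 = 137.8 kN.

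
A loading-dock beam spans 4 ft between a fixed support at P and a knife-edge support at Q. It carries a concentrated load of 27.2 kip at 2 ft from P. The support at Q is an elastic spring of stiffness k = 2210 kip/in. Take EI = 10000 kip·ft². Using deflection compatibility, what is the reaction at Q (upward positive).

Take the reaction at Q as the redundant and release it; the primary structure is a cantilever fixed at P.
Free-end deflection of the primary structure under the applied loading (downward +):
  point load 27.2 at a = 2: Pa²(3L − a)/(6EI) = 181.3/EI
Tip deflection under a unit load at Q: L³/(3EI) = 21.33/EI.
With EI = 10000 kip·ft²: δ_0 = 0.018133 ft and δ_{QQ} = 0.002133 ft/kip.
Compatibility — the spring shortens by R_Q/k under the reaction it provides: δ_0 − R_Q·δ_{QQ} = R_Q/k. With 1/k = 1/(2210×12) ft/kip = 0.000038 ft/kip, R_Q = δ_0 / (δ_{QQ} + 1/k) = 0.018133 / (0.002133 + 0.000038) = 8.352 kip.

R_Q = 8.352 kip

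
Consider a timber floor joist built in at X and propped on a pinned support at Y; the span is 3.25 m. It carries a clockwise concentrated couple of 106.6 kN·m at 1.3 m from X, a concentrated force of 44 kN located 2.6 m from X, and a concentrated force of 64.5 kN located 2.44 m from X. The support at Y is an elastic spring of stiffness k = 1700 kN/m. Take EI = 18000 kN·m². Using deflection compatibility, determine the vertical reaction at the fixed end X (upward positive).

Choose R_Y as the redundant. The primary structure is the cantilever fixed at X.
Deflection at Y on the released cantilever, summing each load's contribution:
  clockwise couple 106.6 at a = 1.3: M₀a(2L − a)/(2EI) = 360.3/EI
  point load 44 at a = 2.6: Pa²(3L − a)/(6EI) = 354.4/EI
  point load 64.5 at a = 2.44: Pa²(3L − a)/(6EI) = 467.8/EI
  δ_0 = 1183/EI
Flexibility coefficient — unit upward force at Y: δ_{YY} = L³/(3EI) = 11.44/EI.
With EI = 18000 kN·m²: δ_0 = 0.0657 m and δ_{YY} = 0.000636 m/kN.
Compatibility — the spring shortens by R_Y/k under the reaction it provides: δ_0 − R_Y·δ_{YY} = R_Y/k. With 1/k = 0.000588 m/kN, R_Y = δ_0 / (δ_{YY} + 1/k) = 0.0657 / (0.000636 + 0.000588) = 53.68 kN.
Vertical equilibrium: R_X = ΣP − R_Y = 108.5 − 53.68 = 54.82 kN.

R_X = 54.82 kN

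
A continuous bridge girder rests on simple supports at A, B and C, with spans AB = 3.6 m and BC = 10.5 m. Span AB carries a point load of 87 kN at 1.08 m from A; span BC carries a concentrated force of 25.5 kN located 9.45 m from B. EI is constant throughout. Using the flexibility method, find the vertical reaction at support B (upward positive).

Insert a hinge at B; M_B is the redundant, and each span becomes simply supported.
End slopes at the hinge B, treating each span as simply supported:
  span AB: point load 87 at a = 1.08: Pab(L + a)/(6LEI) = 51.3/EI
  span BC: point load 25.5 at a = 9.45: Pab(L + b)/(6LEI) = 46.39/EI
  relative rotation θ_0 = (51.3 + 46.39)/EI = 97.69/EI
A unit hogging moment at B produces rotation L₁/(3EI) + L₂/(3EI) = 4.7/EI.
Compatibility: M_B·(L₁+L₂)/(3EI) = θ_0, giving M_B = 20.79 kN·m (hogging).
Span AB, ΣM about A with M_B applied at B: R_B^{AB}·3.6 = 93.96 + 20.79, so R_B^{AB} = 31.87 kN and R_A = 87 − 31.87 = 55.13 kN.
Span BC, ΣM about C: R_B^{BC}·10.5 = 26.77 + 20.79, so R_B^{BC} = 4.53 kN and R_C = 25.5 − 4.53 = 20.97 kN.
R_B = 31.87 + 4.53 = 36.4 kN.

R_B = 36.4 kN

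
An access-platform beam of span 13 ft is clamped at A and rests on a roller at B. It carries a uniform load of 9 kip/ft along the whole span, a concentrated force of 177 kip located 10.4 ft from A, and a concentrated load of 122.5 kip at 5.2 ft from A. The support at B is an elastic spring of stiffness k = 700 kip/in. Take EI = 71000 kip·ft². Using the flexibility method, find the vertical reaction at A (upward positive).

Take the reaction at B as the redundant and release it; the primary structure is a cantilever fixed at A.
Downward deflection at the released point B due to the loads:
  UDL 9: wL⁴/(8EI) = 32131/EI
  point load 177 at a = 10.4: Pa²(3L − a)/(6EI) = 91255/EI
  point load 122.5 at a = 5.2: Pa²(3L − a)/(6EI) = 18660/EI
  δ_0 = 142046/EI
Tip deflection under a unit load at B: L³/(3EI) = 732.3/EI.
With EI = 71000 kip·ft²: δ_0 = 2.0006 ft and δ_{BB} = 0.010315 ft/kip.
Compatibility — the spring shortens by R_B/k under the reaction it provides: δ_0 − R_B·δ_{BB} = R_B/k. With 1/k = 1/(700×12) ft/kip = 0.000119 ft/kip, R_B = δ_0 / (δ_{BB} + 1/k) = 2.0006 / (0.010315 + 0.000119) = 191.7 kip.
Vertical equilibrium: R_A = ΣP − R_B = 416.5 − 191.7 = 224.8 kip.

R_A = 224.8 kip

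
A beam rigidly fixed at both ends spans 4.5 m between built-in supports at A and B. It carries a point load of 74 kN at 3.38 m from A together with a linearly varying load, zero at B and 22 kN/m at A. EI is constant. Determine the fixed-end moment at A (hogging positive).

M_A = 37.77 kN·m

Release both end moments; the primary structure is a simply-supported span AB with redundants M_A and M_B.
On the primary (simply-supported) span, the end slopes from the loading are:
  at A: point load 74 at a = 3.38: Pab(L + b)/(6LEI) = 58.31/EI
  at B: point load 74 at a = 3.38: Pab(L + a)/(6LEI) = 81.76/EI
  at A: triangular load, peak 22: w₀L³/(45EI) = 44.55/EI
  at B: triangular load, peak 22: 7w₀L³/(360EI) = 38.98/EI
  θ_A0 = 102.9/EI,  θ_B0 = 120.7/EI
Flexibility coefficients: a unit moment at one end gives L/(3EI) there and L/(6EI) at the far end, so f₁₁ = f₂₂ = 1.5/EI and f₁₂ = f₂₁ = 0.75/EI.
Compatibility — zero rotation at each built-in end:
  1.5 M_A + 0.75 M_B = 102.9
  0.75 M_A + 1.5 M_B = 120.7
Solving the pair gives M_A = 37.77 kN·m and M_B = 61.61 kN·m (hogging).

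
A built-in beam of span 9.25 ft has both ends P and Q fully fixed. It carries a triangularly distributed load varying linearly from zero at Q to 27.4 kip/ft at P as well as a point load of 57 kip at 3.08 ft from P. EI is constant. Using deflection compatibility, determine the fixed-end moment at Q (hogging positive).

M_Q = 117.1 kip·ft

Take the two fixed-end moments M_P, M_Q as redundants; the released structure is the simple span PQ.
On the primary (simply-supported) span, the end slopes from the loading are:
  at P: triangular load, peak 27.4: w₀L³/(45EI) = 481.9/EI
  at Q: triangular load, peak 27.4: 7w₀L³/(360EI) = 421.7/EI
  at P: point load 57 at a = 3.08: Pab(L + b)/(6LEI) = 301/EI
  at Q: point load 57 at a = 3.08: Pab(L + a)/(6LEI) = 240.6/EI
  θ_P0 = 782.9/EI,  θ_Q0 = 662.3/EI
Flexibility coefficients: a unit moment at one end gives L/(3EI) there and L/(6EI) at the far end, so f₁₁ = f₂₂ = 3.083/EI and f₁₂ = f₂₁ = 1.542/EI.
Compatibility — zero rotation at each built-in end:
  3.083 M_P + 1.542 M_Q = 782.9
  1.542 M_P + 3.083 M_Q = 662.3
Solving the pair gives M_P = 195.3 kip·ft and M_Q = 117.1 kip·ft (hogging).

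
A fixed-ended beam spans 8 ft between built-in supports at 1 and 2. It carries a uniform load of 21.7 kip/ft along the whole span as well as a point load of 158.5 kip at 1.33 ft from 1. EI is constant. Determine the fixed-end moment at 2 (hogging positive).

Release both end moments; the primary structure is a simply-supported span 12 with redundants M_1 and M_2.
End rotations of the released simple span under the applied load (×1/EI):
  at 1: UDL 21.7: wL³/(24EI) = 462.9/EI
  at 2: UDL 21.7: wL³/(24EI) = 462.9/EI
  at 1: point load 158.5 at a = 1.33: Pab(L + b)/(6LEI) = 429.7/EI
  at 2: point load 158.5 at a = 1.33: Pab(L + a)/(6LEI) = 273.3/EI
  θ_10 = 892.7/EI,  θ_20 = 736.2/EI
Flexibility coefficients: a unit moment at one end gives L/(3EI) there and L/(6EI) at the far end, so f₁₁ = f₂₂ = 2.667/EI and f₁₂ = f₂₁ = 1.333/EI.
Compatibility — zero rotation at each built-in end:
  2.667 M_1 + 1.333 M_2 = 892.7
  1.333 M_1 + 2.667 M_2 = 736.2
Solving the pair gives M_1 = 262.3 kip·ft and M_2 = 145 kip·ft (hogging).

M_2 = 145 kip·ft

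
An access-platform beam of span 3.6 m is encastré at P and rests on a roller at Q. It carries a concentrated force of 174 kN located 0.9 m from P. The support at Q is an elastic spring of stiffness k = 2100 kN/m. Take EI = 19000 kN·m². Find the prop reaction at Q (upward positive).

R_Q = 9.453 kN

Remove the prop at Q; the released (primary) structure is a cantilever built in at P.
Free-end deflection of the primary structure under the applied loading (downward +):
  point load 174 at a = 0.9: Pa²(3L − a)/(6EI) = 232.6/EI
Flexibility coefficient — unit upward force at Q: δ_{QQ} = L³/(3EI) = 15.55/EI.
With EI = 19000 kN·m²: δ_0 = 0.01224 m and δ_{QQ} = 0.000819 m/kN.
Compatibility — the spring shortens by R_Q/k under the reaction it provides: δ_0 − R_Q·δ_{QQ} = R_Q/k. With 1/k = 0.000476 m/kN, R_Q = δ_0 / (δ_{QQ} + 1/k) = 0.01224 / (0.000819 + 0.000476) = 9.453 kN.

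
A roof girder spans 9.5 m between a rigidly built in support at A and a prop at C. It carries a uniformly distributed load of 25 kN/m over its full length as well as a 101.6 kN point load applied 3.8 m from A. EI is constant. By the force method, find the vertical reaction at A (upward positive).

Release the roller at C. Primary structure: cantilever fixed at A.
Deflection at C on the released cantilever, summing each load's contribution:
  UDL 25: wL⁴/(8EI) = 25453/EI
  point load 101.6 at a = 3.8: Pa²(3L − a)/(6EI) = 6040/EI
  δ_0 = 31493/EI
Flexibility coefficient — unit upward force at C: δ_{CC} = L³/(3EI) = 285.8/EI.
Compatibility at C: δ_0 − R_C·δ_{CC} = 0, so R_C = 31493/285.8 = 110.2 kN.
Vertical equilibrium: R_A = ΣP − R_C = 339.1 − 110.2 = 228.9 kN.

R_A = 228.9 kN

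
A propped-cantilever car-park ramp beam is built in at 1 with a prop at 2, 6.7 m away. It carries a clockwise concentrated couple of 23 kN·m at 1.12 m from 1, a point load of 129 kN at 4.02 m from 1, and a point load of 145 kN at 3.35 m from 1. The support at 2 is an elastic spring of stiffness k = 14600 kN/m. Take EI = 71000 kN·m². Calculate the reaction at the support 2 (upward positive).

R_2 = 97.87 kN

Release the roller at 2. Primary structure: cantilever fixed at 1.
Primary-structure tip deflection at 2 by superposition:
  clockwise couple 23 at a = 1.12: M₀a(2L − a)/(2EI) = 158.2/EI
  point load 129 at a = 4.02: Pa²(3L − a)/(6EI) = 5587/EI
  point load 145 at a = 3.35: Pa²(3L − a)/(6EI) = 4543/EI
  δ_0 = 10288/EI
Tip deflection under a unit load at 2: L³/(3EI) = 100.3/EI.
With EI = 71000 kN·m²: δ_0 = 0.1449 m and δ_{22} = 0.001412 m/kN.
Compatibility — the spring shortens by R_2/k under the reaction it provides: δ_0 − R_2·δ_{22} = R_2/k. With 1/k = 0.000068 m/kN, R_2 = δ_0 / (δ_{22} + 1/k) = 0.1449 / (0.001412 + 0.000068) = 97.87 kN.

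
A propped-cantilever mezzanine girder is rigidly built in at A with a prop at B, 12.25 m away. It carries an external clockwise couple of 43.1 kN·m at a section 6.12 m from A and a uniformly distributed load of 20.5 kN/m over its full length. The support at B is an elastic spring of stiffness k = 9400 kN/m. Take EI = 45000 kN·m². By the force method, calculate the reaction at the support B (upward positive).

R_B = 97.37 kN

Choose R_B as the redundant. The primary structure is the cantilever fixed at A.
Downward deflection at the released point B due to the loads:
  clockwise couple 43.1 at a = 6.12: M₀a(2L − a)/(2EI) = 2424/EI
  UDL 20.5: wL⁴/(8EI) = 57704/EI
  δ_0 = 60128/EI
Flexibility coefficient — unit upward force at B: δ_{BB} = L³/(3EI) = 612.8/EI.
With EI = 45000 kN·m²: δ_0 = 1.3362 m and δ_{BB} = 0.013617 m/kN.
Compatibility — the spring shortens by R_B/k under the reaction it provides: δ_0 − R_B·δ_{BB} = R_B/k. With 1/k = 0.000106 m/kN, R_B = δ_0 / (δ_{BB} + 1/k) = 1.3362 / (0.013617 + 0.000106) = 97.37 kN.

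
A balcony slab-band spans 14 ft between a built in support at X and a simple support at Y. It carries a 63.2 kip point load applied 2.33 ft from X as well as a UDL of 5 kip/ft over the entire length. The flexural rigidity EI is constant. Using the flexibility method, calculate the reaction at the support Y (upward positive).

Remove the prop at Y; the released (primary) structure is a cantilever built in at X.
Downward deflection at the released point Y due to the loads:
  point load 63.2 at a = 2.33: Pa²(3L − a)/(6EI) = 2269/EI
  UDL 5: wL⁴/(8EI) = 24010/EI
  δ_0 = 26279/EI
Tip deflection under a unit load at Y: L³/(3EI) = 914.7/EI.
The prop prevents deflection at Y: R_Y = δ_0/δ_{YY} = 26279/914.7 = 28.73 kip.

R_Y = 28.73 kip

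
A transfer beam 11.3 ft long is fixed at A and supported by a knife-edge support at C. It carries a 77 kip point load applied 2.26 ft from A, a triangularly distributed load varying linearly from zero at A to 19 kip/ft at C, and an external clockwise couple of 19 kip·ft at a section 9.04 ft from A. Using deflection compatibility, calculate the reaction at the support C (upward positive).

Release the roller at C. Primary structure: cantilever fixed at A.
Deflection at C on the released cantilever, summing each load's contribution:
  point load 77 at a = 2.26: Pa²(3L − a)/(6EI) = 2074/EI
  triangular load, peak 19 at the free end: 11w₀L⁴/(120EI) = 28397/EI
  clockwise couple 19 at a = 9.04: M₀a(2L − a)/(2EI) = 1165/EI
  δ_0 = 31636/EI
Flexibility coefficient — unit upward force at C: δ_{CC} = L³/(3EI) = 481/EI.
Compatibility at C: δ_0 − R_C·δ_{CC} = 0, so R_C = 31636/481 = 65.78 kip.

R_C = 65.78 kip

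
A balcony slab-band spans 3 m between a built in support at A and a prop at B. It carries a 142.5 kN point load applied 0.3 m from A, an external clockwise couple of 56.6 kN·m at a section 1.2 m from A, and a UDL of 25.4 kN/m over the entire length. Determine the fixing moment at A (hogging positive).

Remove the prop at B; the released (primary) structure is a cantilever built in at A.
Downward deflection at the released point B due to the loads:
  point load 142.5 at a = 0.3: Pa²(3L − a)/(6EI) = 18.6/EI
  clockwise couple 56.6 at a = 1.2: M₀a(2L − a)/(2EI) = 163/EI
  UDL 25.4: wL⁴/(8EI) = 257.2/EI
  δ_0 = 438.8/EI
Flexibility coefficient — unit upward force at B: δ_{BB} = L³/(3EI) = 9/EI.
The prop prevents deflection at B: R_B = δ_0/δ_{BB} = 438.8/9 = 48.75 kN.
Moment equilibrium about A: M_A = Σ(load moments about A) − R_B·L = 213.7 − 48.75×3 = 67.39 kN·m.

M_A = 67.39 kN·m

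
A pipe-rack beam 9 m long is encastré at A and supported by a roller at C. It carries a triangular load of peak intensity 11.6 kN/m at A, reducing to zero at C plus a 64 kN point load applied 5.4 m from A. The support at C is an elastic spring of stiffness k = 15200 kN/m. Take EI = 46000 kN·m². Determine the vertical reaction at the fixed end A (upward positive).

Remove the prop at C; the released (primary) structure is a cantilever built in at A.
Primary-structure tip deflection at C by superposition:
  triangular load, peak 11.6 at the fixed end: w₀L⁴/(30EI) = 2537/EI
  point load 64 at a = 5.4: Pa²(3L − a)/(6EI) = 6718/EI
  δ_0 = 9255/EI
Tip deflection under a unit load at C: L³/(3EI) = 243/EI.
With EI = 46000 kN·m²: δ_0 = 0.2012 m and δ_{CC} = 0.005283 m/kN.
Compatibility — the spring shortens by R_C/k under the reaction it provides: δ_0 − R_C·δ_{CC} = R_C/k. With 1/k = 0.000066 m/kN, R_C = δ_0 / (δ_{CC} + 1/k) = 0.2012 / (0.005283 + 0.000066) = 37.62 kN.
Vertical equilibrium: R_A = ΣP − R_C = 116.2 − 37.62 = 78.58 kN.

R_A = 78.58 kN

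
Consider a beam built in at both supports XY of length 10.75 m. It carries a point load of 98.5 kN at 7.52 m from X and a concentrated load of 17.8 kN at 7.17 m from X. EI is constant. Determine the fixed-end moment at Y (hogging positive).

Take the two fixed-end moments M_X, M_Y as redundants; the released structure is the simple span XY.
End rotations of the released simple span under the applied load (×1/EI):
  at X: point load 98.5 at a = 7.52: Pab(L + b)/(6LEI) = 518.6/EI
  at Y: point load 98.5 at a = 7.52: Pab(L + a)/(6LEI) = 677.7/EI
  at X: point load 17.8 at a = 7.17: Pab(L + b)/(6LEI) = 101.5/EI
  at Y: point load 17.8 at a = 7.17: Pab(L + a)/(6LEI) = 126.9/EI
  θ_X0 = 620.1/EI,  θ_Y0 = 804.6/EI
Flexibility coefficients: a unit moment at one end gives L/(3EI) there and L/(6EI) at the far end, so f₁₁ = f₂₂ = 3.583/EI and f₁₂ = f₂₁ = 1.792/EI.
Compatibility — zero rotation at each built-in end:
  3.583 M_X + 1.792 M_Y = 620.1
  1.792 M_X + 3.583 M_Y = 804.6
Solving the pair gives M_X = 81.03 kN·m and M_Y = 184 kN·m (hogging).

M_Y = 184 kN·m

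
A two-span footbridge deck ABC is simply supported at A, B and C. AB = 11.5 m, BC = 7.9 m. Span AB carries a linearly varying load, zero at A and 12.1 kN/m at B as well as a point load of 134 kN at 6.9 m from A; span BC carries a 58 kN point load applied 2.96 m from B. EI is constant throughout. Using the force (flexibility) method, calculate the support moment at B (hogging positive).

Insert a hinge at B; M_B is the redundant, and each span becomes simply supported.
End slopes at the hinge B, treating each span as simply supported:
  span AB: triangular load, peak 12.1: w₀L³/(45EI) = 408.9/EI
  span AB: point load 134 at a = 6.9: Pab(L + a)/(6LEI) = 1134/EI
  span BC: point load 58 at a = 2.96: Pab(L + b)/(6LEI) = 229.7/EI
  relative rotation θ_0 = (1543 + 229.7)/EI = 1773/EI
A unit hogging moment at B produces rotation L₁/(3EI) + L₂/(3EI) = 6.467/EI.
Slope continuity at B: θ_0 = M_B·6.467/EI, so M_B = 1773/6.467 = 274.2 kN·m (hogging).

M_B = 274.2 kN·m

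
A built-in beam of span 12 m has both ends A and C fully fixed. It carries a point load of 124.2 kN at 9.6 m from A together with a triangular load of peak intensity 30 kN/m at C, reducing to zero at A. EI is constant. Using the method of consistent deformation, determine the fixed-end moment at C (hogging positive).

M_C = 406.8 kN·m

Release both end moments; the primary structure is a simply-supported span AC with redundants M_A and M_C.
End rotations of the released simple span under the applied load (×1/EI):
  at A: point load 124.2 at a = 9.6: Pab(L + b)/(6LEI) = 572.3/EI
  at C: point load 124.2 at a = 9.6: Pab(L + a)/(6LEI) = 858.5/EI
  at A: triangular load, peak 30: 7w₀L³/(360EI) = 1008/EI
  at C: triangular load, peak 30: w₀L³/(45EI) = 1152/EI
  θ_A0 = 1580/EI,  θ_C0 = 2010/EI
Flexibility coefficients: a unit moment at one end gives L/(3EI) there and L/(6EI) at the far end, so f₁₁ = f₂₂ = 4/EI and f₁₂ = f₂₁ = 2/EI.
Compatibility — zero rotation at each built-in end:
  4 M_A + 2 M_C = 1580
  2 M_A + 4 M_C = 2010
Solving the pair gives M_A = 191.7 kN·m and M_C = 406.8 kN·m (hogging).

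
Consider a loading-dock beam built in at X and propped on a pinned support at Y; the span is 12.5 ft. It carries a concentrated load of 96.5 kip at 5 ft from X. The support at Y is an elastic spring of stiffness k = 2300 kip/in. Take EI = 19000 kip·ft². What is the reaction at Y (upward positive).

R_Y = 20.05 kip

Take the reaction at Y as the redundant and release it; the primary structure is a cantilever fixed at X.
Free-end deflection of the primary structure under the applied loading (downward +):
  point load 96.5 at a = 5: Pa²(3L − a)/(6EI) = 13068/EI
Flexibility coefficient — unit upward force at Y: δ_{YY} = L³/(3EI) = 651/EI.
With EI = 19000 kip·ft²: δ_0 = 0.68777 ft and δ_{YY} = 0.034265 ft/kip.
Compatibility — the spring shortens by R_Y/k under the reaction it provides: δ_0 − R_Y·δ_{YY} = R_Y/k. With 1/k = 1/(2300×12) ft/kip = 0.000036 ft/kip, R_Y = δ_0 / (δ_{YY} + 1/k) = 0.68777 / (0.034265 + 0.000036) = 20.05 kip.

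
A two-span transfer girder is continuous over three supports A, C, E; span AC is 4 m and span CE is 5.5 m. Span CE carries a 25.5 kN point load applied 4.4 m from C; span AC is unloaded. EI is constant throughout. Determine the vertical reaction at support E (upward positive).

Take M_C as the redundant. Released structure: two simple spans AC and CE with a hinge at C.
Rotations at C on the released spans (each span's end-slope, ×1/EI):
  span CE: point load 25.5 at a = 4.4: Pab(L + b)/(6LEI) = 24.68/EI
  relative rotation θ_0 = (0 + 24.68)/EI = 24.68/EI
A unit hogging moment at C produces rotation L₁/(3EI) + L₂/(3EI) = 3.167/EI.
Compatibility: M_C·(L₁+L₂)/(3EI) = θ_0, giving M_C = 7.795 kN·m (hogging).
Span CE, ΣM about E: R_C^{CE}·5.5 = 28.05 + 7.795, so R_C^{CE} = 6.517 kN and R_E = 25.5 − 6.517 = 18.98 kN.

R_E = 18.98 kN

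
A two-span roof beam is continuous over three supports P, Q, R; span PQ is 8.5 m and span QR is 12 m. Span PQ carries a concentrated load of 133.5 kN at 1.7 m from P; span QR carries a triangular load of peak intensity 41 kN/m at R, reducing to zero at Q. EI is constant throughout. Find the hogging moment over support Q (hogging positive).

Take M_Q as the redundant. Released structure: two simple spans PQ and QR with a hinge at Q.
Rotations at Q on the released spans (each span's end-slope, ×1/EI):
  span PQ: point load 133.5 at a = 1.7: Pab(L + a)/(6LEI) = 308.7/EI
  span QR: triangular load, peak 41: 7w₀L³/(360EI) = 1378/EI
  relative rotation θ_0 = (308.7 + 1378)/EI = 1686/EI
A unit hogging moment at Q produces rotation L₁/(3EI) + L₂/(3EI) = 6.833/EI.
Compatibility: M_Q·(L₁+L₂)/(3EI) = θ_0, giving M_Q = 246.8 kN·m (hogging).

M_Q = 246.8 kN·m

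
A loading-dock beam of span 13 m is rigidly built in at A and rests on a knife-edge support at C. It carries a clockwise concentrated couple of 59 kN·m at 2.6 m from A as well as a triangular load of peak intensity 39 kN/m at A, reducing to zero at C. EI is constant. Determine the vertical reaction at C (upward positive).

Take the reaction at C as the redundant and release it; the primary structure is a cantilever fixed at A.
Free-end deflection of the primary structure under the applied loading (downward +):
  clockwise couple 59 at a = 2.6: M₀a(2L − a)/(2EI) = 1795/EI
  triangular load, peak 39 at the fixed end: w₀L⁴/(30EI) = 37129/EI
  δ_0 = 38924/EI
Flexibility coefficient — unit upward force at C: δ_{CC} = L³/(3EI) = 732.3/EI.
Compatibility at C: δ_0 − R_C·δ_{CC} = 0, so R_C = 38924/732.3 = 53.15 kN.

R_C = 53.15 kN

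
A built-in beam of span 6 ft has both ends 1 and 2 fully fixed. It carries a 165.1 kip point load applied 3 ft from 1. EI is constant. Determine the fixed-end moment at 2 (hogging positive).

M_2 = 123.8 kip·ft

Release both end moments; the primary structure is a simply-supported span 12 with redundants M_1 and M_2.
On the primary (simply-supported) span, the end slopes from the loading are:
  at 1: point load 165.1 at a = 3: Pab(L + b)/(6LEI) = 371.5/EI
  at 2: point load 165.1 at a = 3: Pab(L + a)/(6LEI) = 371.5/EI
  θ_10 = 371.5/EI,  θ_20 = 371.5/EI
Flexibility coefficients: a unit moment at one end gives L/(3EI) there and L/(6EI) at the far end, so f₁₁ = f₂₂ = 2/EI and f₁₂ = f₂₁ = 1/EI.
Compatibility — zero rotation at each built-in end:
  2 M_1 + 1 M_2 = 371.5
  1 M_1 + 2 M_2 = 371.5
Solving the pair gives M_1 = 123.8 kip·ft and M_2 = 123.8 kip·ft (hogging).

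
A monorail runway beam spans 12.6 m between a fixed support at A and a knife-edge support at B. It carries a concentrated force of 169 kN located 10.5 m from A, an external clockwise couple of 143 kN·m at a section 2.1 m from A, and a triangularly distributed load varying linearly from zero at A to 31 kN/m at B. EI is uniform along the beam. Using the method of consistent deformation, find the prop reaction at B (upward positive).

R_B = 239.8 kN

Choose R_B as the redundant. The primary structure is the cantilever fixed at A.
Deflection at B on the released cantilever, summing each load's contribution:
  point load 169 at a = 10.5: Pa²(3L − a)/(6EI) = 84777/EI
  clockwise couple 143 at a = 2.1: M₀a(2L − a)/(2EI) = 3468/EI
  triangular load, peak 31 at the free end: 11w₀L⁴/(120EI) = 71623/EI
  δ_0 = 159869/EI
Tip deflection under a unit load at B: L³/(3EI) = 666.8/EI.
The prop prevents deflection at B: R_B = δ_0/δ_{BB} = 159869/666.8 = 239.8 kN.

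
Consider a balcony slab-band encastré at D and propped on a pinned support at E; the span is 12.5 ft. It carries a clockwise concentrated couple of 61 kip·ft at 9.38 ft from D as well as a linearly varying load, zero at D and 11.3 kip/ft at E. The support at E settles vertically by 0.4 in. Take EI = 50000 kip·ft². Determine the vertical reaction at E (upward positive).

Choose R_E as the redundant. The primary structure is the cantilever fixed at D.
Deflection at E on the released cantilever, summing each load's contribution:
  clockwise couple 61 at a = 9.38: M₀a(2L − a)/(2EI) = 4469/EI
  triangular load, peak 11.3 at the free end: 11w₀L⁴/(120EI) = 25289/EI
  δ_0 = 29758/EI
Tip deflection under a unit load at E: L³/(3EI) = 651/EI.
With EI = 50000 kip·ft²: δ_0 = 0.59515 ft and δ_{EE} = 0.013021 ft/kip.
Compatibility — the beam at E must follow the support down by 0.03333 ft: δ_0 − R_E·δ_{EE} = 0.03333, so R_E = (0.59515 − 0.03333)/0.013021 = 43.15 kip.

R_E = 43.15 kip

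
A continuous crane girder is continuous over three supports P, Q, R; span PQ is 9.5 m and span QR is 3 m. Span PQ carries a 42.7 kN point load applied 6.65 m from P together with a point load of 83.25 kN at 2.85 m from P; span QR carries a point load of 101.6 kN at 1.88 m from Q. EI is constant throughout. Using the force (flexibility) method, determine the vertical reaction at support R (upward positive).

R_R = 14.06 kN

Release continuity at Q by inserting a hinge; the redundant is the internal moment M_Q. The primary structure is two simply-supported spans PQ and QR.
Discontinuity in slope at Q on the released structure — sum the simple-span end rotations:
  span PQ: point load 42.7 at a = 6.65: Pab(L + a)/(6LEI) = 229.3/EI
  span PQ: point load 83.25 at a = 2.85: Pab(L + a)/(6LEI) = 341.9/EI
  span QR: point load 101.6 at a = 1.88: Pab(L + b)/(6LEI) = 48.97/EI
  relative rotation θ_0 = (571.1 + 48.97)/EI = 620.1/EI
A unit hogging moment at Q produces rotation L₁/(3EI) + L₂/(3EI) = 4.167/EI.
Compatibility: M_Q·(L₁+L₂)/(3EI) = θ_0, giving M_Q = 148.8 kN·m (hogging).
Span QR, ΣM about R: R_Q^{QR}·3 = 113.8 + 148.8, so R_Q^{QR} = 87.54 kN and R_R = 101.6 − 87.54 = 14.06 kN.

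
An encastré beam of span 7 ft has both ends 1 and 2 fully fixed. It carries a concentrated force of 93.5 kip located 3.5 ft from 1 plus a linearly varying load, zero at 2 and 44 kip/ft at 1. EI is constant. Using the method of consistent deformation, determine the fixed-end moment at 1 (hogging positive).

Take the two fixed-end moments M_1, M_2 as redundants; the released structure is the simple span 12.
Simple-span end rotations at 1 and 2 under the given loads:
  at 1: point load 93.5 at a = 3.5: Pab(L + b)/(6LEI) = 286.3/EI
  at 2: point load 93.5 at a = 3.5: Pab(L + a)/(6LEI) = 286.3/EI
  at 1: triangular load, peak 44: w₀L³/(45EI) = 335.4/EI
  at 2: triangular load, peak 44: 7w₀L³/(360EI) = 293.5/EI
  θ_10 = 621.7/EI,  θ_20 = 579.8/EI
Flexibility coefficients: a unit moment at one end gives L/(3EI) there and L/(6EI) at the far end, so f₁₁ = f₂₂ = 2.333/EI and f₁₂ = f₂₁ = 1.167/EI.
Compatibility — zero rotation at each built-in end:
  2.333 M_1 + 1.167 M_2 = 621.7
  1.167 M_1 + 2.333 M_2 = 579.8
Solving the pair gives M_1 = 189.6 kip·ft and M_2 = 153.7 kip·ft (hogging).

M_1 = 189.6 kip·ft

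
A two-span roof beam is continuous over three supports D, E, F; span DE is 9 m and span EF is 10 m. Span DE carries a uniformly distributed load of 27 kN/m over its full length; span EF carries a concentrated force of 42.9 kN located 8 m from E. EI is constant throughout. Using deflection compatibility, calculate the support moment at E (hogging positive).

Release continuity at E by inserting a hinge; the redundant is the internal moment M_E. The primary structure is two simply-supported spans DE and EF.
Rotations at E on the released spans (each span's end-slope, ×1/EI):
  span DE: UDL 27: wL³/(24EI) = 820.1/EI
  span EF: point load 42.9 at a = 8: Pab(L + b)/(6LEI) = 137.3/EI
  relative rotation θ_0 = (820.1 + 137.3)/EI = 957.4/EI
A unit hogging moment at E produces rotation L₁/(3EI) + L₂/(3EI) = 6.333/EI.
Slope continuity at E: θ_0 = M_E·6.333/EI, so M_E = 957.4/6.333 = 151.2 kN·m (hogging).

M_E = 151.2 kN·m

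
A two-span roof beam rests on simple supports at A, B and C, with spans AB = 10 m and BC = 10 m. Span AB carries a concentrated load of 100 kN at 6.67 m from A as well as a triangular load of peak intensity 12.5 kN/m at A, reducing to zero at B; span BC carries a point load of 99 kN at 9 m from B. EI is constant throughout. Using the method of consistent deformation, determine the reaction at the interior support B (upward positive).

R_B = 128.1 kN

Take M_B as the redundant. Released structure: two simple spans AB and BC with a hinge at B.
Rotations at B on the released spans (each span's end-slope, ×1/EI):
  span AB: point load 100 at a = 6.67: Pab(L + a)/(6LEI) = 617.1/EI
  span AB: triangular load, peak 12.5: 7w₀L³/(360EI) = 243.1/EI
  span BC: point load 99 at a = 9: Pab(L + b)/(6LEI) = 163.3/EI
  relative rotation θ_0 = (860.2 + 163.3)/EI = 1024/EI
A unit hogging moment at B produces rotation L₁/(3EI) + L₂/(3EI) = 6.667/EI.
Slope continuity at B: θ_0 = M_B·6.667/EI, so M_B = 1024/6.667 = 153.5 kN·m (hogging).
Span AB, ΣM about A with M_B applied at B: R_B^{AB}·10 = 875.3 + 153.5, so R_B^{AB} = 102.9 kN and R_A = 162.5 − 102.9 = 59.61 kN.
Span BC, ΣM about C: R_B^{BC}·10 = 99 + 153.5, so R_B^{BC} = 25.25 kN and R_C = 99 − 25.25 = 73.75 kN.
R_B = 102.9 + 25.25 = 128.1 kN.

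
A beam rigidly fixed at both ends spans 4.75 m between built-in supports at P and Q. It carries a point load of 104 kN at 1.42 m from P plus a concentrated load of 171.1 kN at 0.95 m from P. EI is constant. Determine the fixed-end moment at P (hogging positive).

Take the two fixed-end moments M_P, M_Q as redundants; the released structure is the simple span PQ.
End rotations of the released simple span under the applied load (×1/EI):
  at P: point load 104 at a = 1.42: Pab(L + b)/(6LEI) = 139.4/EI
  at Q: point load 104 at a = 1.42: Pab(L + a)/(6LEI) = 106.5/EI
  at P: point load 171.1 at a = 0.95: Pab(L + b)/(6LEI) = 185.3/EI
  at Q: point load 171.1 at a = 0.95: Pab(L + a)/(6LEI) = 123.5/EI
  θ_P0 = 324.7/EI,  θ_Q0 = 230/EI
Flexibility coefficients: a unit moment at one end gives L/(3EI) there and L/(6EI) at the far end, so f₁₁ = f₂₂ = 1.583/EI and f₁₂ = f₂₁ = 0.7917/EI.
Compatibility — zero rotation at each built-in end:
  1.583 M_P + 0.7917 M_Q = 324.7
  0.7917 M_P + 1.583 M_Q = 230
Solving the pair gives M_P = 176.6 kN·m and M_Q = 56.96 kN·m (hogging).

M_P = 176.6 kN·m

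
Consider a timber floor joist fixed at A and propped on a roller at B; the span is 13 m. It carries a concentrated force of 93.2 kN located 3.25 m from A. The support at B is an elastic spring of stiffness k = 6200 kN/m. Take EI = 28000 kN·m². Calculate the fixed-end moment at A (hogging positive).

Remove the prop at B; the released (primary) structure is a cantilever built in at A.
Free-end deflection of the primary structure under the applied loading (downward +):
  point load 93.2 at a = 3.25: Pa²(3L − a)/(6EI) = 5866/EI
Tip deflection under a unit load at B: L³/(3EI) = 732.3/EI.
With EI = 28000 kN·m²: δ_0 = 0.20948 m and δ_{BB} = 0.026155 m/kN.
Compatibility — the spring shortens by R_B/k under the reaction it provides: δ_0 − R_B·δ_{BB} = R_B/k. With 1/k = 0.000161 m/kN, R_B = δ_0 / (δ_{BB} + 1/k) = 0.20948 / (0.026155 + 0.000161) = 7.96 kN.
Moment equilibrium about A: M_A = Σ(load moments about A) − R_B·L = 302.9 − 7.96×13 = 199.4 kN·m.

M_A = 199.4 kN·m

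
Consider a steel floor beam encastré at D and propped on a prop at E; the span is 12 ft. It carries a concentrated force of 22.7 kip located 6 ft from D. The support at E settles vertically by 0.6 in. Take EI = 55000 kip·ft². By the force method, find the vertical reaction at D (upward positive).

Remove the prop at E; the released (primary) structure is a cantilever built in at D.
Downward deflection at the released point E due to the loads:
  point load 22.7 at a = 6: Pa²(3L − a)/(6EI) = 4086/EI
Tip deflection under a unit load at E: L³/(3EI) = 576/EI.
With EI = 55000 kip·ft²: δ_0 = 0.074291 ft and δ_{EE} = 0.010473 ft/kip.
Compatibility — the beam at E must follow the support down by 0.05 ft: δ_0 − R_E·δ_{EE} = 0.05, so R_E = (0.074291 − 0.05)/0.010473 = 2.319 kip.
Vertical equilibrium: R_D = ΣP − R_E = 22.7 − 2.319 = 20.38 kip.

R_D = 20.38 kip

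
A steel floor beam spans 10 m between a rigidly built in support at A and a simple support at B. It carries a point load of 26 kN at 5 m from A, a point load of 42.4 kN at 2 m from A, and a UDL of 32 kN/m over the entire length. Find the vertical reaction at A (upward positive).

Take the reaction at B as the redundant and release it; the primary structure is a cantilever fixed at A.
Primary-structure tip deflection at B by superposition:
  point load 26 at a = 5: Pa²(3L − a)/(6EI) = 2708/EI
  point load 42.4 at a = 2: Pa²(3L − a)/(6EI) = 791.5/EI
  UDL 32: wL⁴/(8EI) = 40000/EI
  δ_0 = 43500/EI
Flexibility coefficient — unit upward force at B: δ_{BB} = L³/(3EI) = 333.3/EI.
Compatibility at B: δ_0 − R_B·δ_{BB} = 0, so R_B = 43500/333.3 = 130.5 kN.
Vertical equilibrium: R_A = ΣP − R_B = 388.4 − 130.5 = 257.9 kN.

R_A = 257.9 kN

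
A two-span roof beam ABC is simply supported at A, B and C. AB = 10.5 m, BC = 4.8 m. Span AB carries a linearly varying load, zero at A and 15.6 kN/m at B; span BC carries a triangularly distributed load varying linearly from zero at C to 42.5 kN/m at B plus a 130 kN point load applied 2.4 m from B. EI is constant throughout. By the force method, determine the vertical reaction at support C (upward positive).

Insert a hinge at B; M_B is the redundant, and each span becomes simply supported.
End slopes at the hinge B, treating each span as simply supported:
  span AB: triangular load, peak 15.6: w₀L³/(45EI) = 401.3/EI
  span BC: triangular load, peak 42.5: w₀L³/(45EI) = 104.4/EI
  span BC: point load 130 at a = 2.4: Pab(L + b)/(6LEI) = 187.2/EI
  relative rotation θ_0 = (401.3 + 291.6)/EI = 693/EI
A unit hogging moment at B produces rotation L₁/(3EI) + L₂/(3EI) = 5.1/EI.
Slope continuity at B: θ_0 = M_B·5.1/EI, so M_B = 693/5.1 = 135.9 kN·m (hogging).
Span BC, ΣM about C: R_B^{BC}·4.8 = 638.4 + 135.9, so R_B^{BC} = 161.3 kN and R_C = 232 − 161.3 = 70.69 kN.

R_C = 70.69 kN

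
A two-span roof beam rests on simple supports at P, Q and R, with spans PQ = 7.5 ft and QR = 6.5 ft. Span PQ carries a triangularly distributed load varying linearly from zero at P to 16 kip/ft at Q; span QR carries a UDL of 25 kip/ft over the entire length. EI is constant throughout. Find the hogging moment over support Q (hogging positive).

Take M_Q as the redundant. Released structure: two simple spans PQ and QR with a hinge at Q.
End slopes at the hinge Q, treating each span as simply supported:
  span PQ: triangular load, peak 16: w₀L³/(45EI) = 150/EI
  span QR: UDL 25: wL³/(24EI) = 286.1/EI
  relative rotation θ_0 = (150 + 286.1)/EI = 436.1/EI
A unit hogging moment at Q produces rotation L₁/(3EI) + L₂/(3EI) = 4.667/EI.
Slope continuity at Q: θ_0 = M_Q·4.667/EI, so M_Q = 436.1/4.667 = 93.44 kip·ft (hogging).

M_Q = 93.44 kip·ft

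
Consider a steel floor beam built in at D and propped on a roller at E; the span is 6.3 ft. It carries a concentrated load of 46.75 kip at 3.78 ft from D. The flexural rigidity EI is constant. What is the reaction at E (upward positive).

Remove the prop at E; the released (primary) structure is a cantilever built in at D.
Deflection at E on the released cantilever, summing each load's contribution:
  point load 46.75 at a = 3.78: Pa²(3L − a)/(6EI) = 1683/EI
Tip deflection under a unit load at E: L³/(3EI) = 83.35/EI.
Compatibility at E: δ_0 − R_E·δ_{EE} = 0, so R_E = 1683/83.35 = 20.2 kip.

R_E = 20.2 kip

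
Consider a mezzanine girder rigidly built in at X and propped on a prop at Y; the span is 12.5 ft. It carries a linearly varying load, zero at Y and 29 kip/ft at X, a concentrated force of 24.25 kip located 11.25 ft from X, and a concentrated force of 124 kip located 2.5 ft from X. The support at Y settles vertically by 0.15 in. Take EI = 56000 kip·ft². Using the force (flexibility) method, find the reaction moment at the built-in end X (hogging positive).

Remove the prop at Y; the released (primary) structure is a cantilever built in at X.
Free-end deflection of the primary structure under the applied loading (downward +):
  triangular load, peak 29 at the fixed end: w₀L⁴/(30EI) = 23600/EI
  point load 24.25 at a = 11.25: Pa²(3L − a)/(6EI) = 13427/EI
  point load 124 at a = 2.5: Pa²(3L − a)/(6EI) = 4521/EI
  δ_0 = 41549/EI
Flexibility coefficient — unit upward force at Y: δ_{YY} = L³/(3EI) = 651/EI.
With EI = 56000 kip·ft²: δ_0 = 0.74194 ft and δ_{YY} = 0.011626 ft/kip.
Compatibility — the beam at Y must follow the support down by 0.0125 ft: δ_0 − R_Y·δ_{YY} = 0.0125, so R_Y = (0.74194 − 0.0125)/0.011626 = 62.74 kip.
Moment equilibrium about X: M_X = Σ(load moments about X) − R_Y·L = 1338 − 62.74×12.5 = 553.7 kip·ft.

M_X = 553.7 kip·ft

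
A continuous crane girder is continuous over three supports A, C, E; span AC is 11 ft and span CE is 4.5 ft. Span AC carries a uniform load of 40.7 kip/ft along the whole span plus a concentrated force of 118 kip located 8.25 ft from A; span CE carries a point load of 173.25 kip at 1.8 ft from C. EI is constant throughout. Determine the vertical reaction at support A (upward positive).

R_A = 195.9 kip

Take M_C as the redundant. Released structure: two simple spans AC and CE with a hinge at C.
End slopes at the hinge C, treating each span as simply supported:
  span AC: UDL 40.7: wL³/(24EI) = 2257/EI
  span AC: point load 118 at a = 8.25: Pab(L + a)/(6LEI) = 780.8/EI
  span CE: point load 173.25 at a = 1.8: Pab(L + b)/(6LEI) = 224.5/EI
  relative rotation θ_0 = (3038 + 224.5)/EI = 3263/EI
A unit hogging moment at C produces rotation L₁/(3EI) + L₂/(3EI) = 5.167/EI.
Slope continuity at C: θ_0 = M_C·5.167/EI, so M_C = 3263/5.167 = 631.5 kip·ft (hogging).
Span AC, ΣM about A with M_C applied at C: R_C^{AC}·11 = 3436 + 631.5, so R_C^{AC} = 369.8 kip and R_A = 565.7 − 369.8 = 195.9 kip.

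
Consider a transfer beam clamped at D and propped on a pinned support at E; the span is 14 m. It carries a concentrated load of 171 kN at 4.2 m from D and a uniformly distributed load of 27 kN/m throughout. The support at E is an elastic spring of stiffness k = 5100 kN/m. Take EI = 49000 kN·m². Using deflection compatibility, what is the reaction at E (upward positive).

Take the reaction at E as the redundant and release it; the primary structure is a cantilever fixed at D.
Downward deflection at the released point E due to the loads:
  point load 171 at a = 4.2: Pa²(3L − a)/(6EI) = 19004/EI
  UDL 27: wL⁴/(8EI) = 129654/EI
  δ_0 = 148658/EI
Tip deflection under a unit load at E: L³/(3EI) = 914.7/EI.
With EI = 49000 kN·m²: δ_0 = 3.0338 m and δ_{EE} = 0.018667 m/kN.
Compatibility — the spring shortens by R_E/k under the reaction it provides: δ_0 − R_E·δ_{EE} = R_E/k. With 1/k = 0.000196 m/kN, R_E = δ_0 / (δ_{EE} + 1/k) = 3.0338 / (0.018667 + 0.000196) = 160.8 kN.

R_E = 160.8 kN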